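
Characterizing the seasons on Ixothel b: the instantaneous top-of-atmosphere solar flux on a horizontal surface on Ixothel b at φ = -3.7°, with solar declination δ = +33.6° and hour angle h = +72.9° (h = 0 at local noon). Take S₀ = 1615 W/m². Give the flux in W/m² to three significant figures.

cos θ_z = sin φ sin δ + cos φ cos δ cos h = -0.035712 + 0.244402 = 0.208690.
Flux = S₀ · cos θ_z = 1615 × 0.208690 = 337.0 W/m².

337 W/m²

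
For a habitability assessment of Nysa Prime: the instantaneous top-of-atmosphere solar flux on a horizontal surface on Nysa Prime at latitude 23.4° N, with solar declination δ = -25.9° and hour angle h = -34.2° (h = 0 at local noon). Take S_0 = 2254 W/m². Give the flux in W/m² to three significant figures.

cos θ_z = sin ϕ sin δ + cos ϕ cos δ cos h = -0.173475 + 0.682816 = 0.509341.
Flux = S_0 · cos θ_z = 2254 × 0.509341 = 1148 W/m².

1.15e+03 W/m²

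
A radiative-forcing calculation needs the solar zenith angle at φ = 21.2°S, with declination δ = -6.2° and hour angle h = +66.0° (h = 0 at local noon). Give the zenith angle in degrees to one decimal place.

cos θ_z = sin φ sin δ + cos φ cos δ cos h = 0.039055 + 0.376992 = 0.416047.
θ_z = arccos(0.416047) = 65.4°.

θ_z = 65.4°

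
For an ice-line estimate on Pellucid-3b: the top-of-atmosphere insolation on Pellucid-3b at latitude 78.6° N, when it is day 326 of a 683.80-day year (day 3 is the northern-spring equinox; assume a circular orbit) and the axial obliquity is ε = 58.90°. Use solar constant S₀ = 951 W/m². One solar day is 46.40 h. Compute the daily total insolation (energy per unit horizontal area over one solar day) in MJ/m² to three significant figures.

Solar longitude: λ_s = 360° × (326 − 3)/683.80 = 170.050°.
sin δ = sin 58.90° × sin 170.050° = 0.14796, so δ = +8.509°.
cos H₀ = −tan(+78.6°) tan(+8.509°) = -0.7420, H₀ = 2.4068 rad.
Bracket: H₀ sin φ sin δ + cos φ cos δ sin H₀ = 2.4068×0.98027×0.14796 + 0.19766×0.98899×0.67045 = 0.349084 + 0.131062 = 0.480146.
Q̄ = (S₀/π) × [bracket] = (951/π) × 0.480146 = 145.35 W/m².
Daily total = Q̄ × 46.40 h × 3600 s/h = 145.35 × 46.40 × 3600 / 10⁶ = 24.28 MJ/m².

24.3 MJ/m²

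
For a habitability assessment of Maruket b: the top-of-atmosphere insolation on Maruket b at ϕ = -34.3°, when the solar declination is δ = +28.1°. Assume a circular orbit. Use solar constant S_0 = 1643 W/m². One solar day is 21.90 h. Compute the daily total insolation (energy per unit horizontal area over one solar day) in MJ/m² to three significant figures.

14.9 MJ/m²

cos h₀ = −tan(-34.3°) tan(+28.100°) = 0.3642, h₀ = 1.1980 rad.
Bracket: h₀ sin ϕ sin δ + cos ϕ cos δ sin h₀ = 1.1980×-0.56353×0.47101 + 0.82610×0.88213×0.93131 = -0.317983 + 0.678671 = 0.360688.
Q̄ = (S_0/π) × [bracket] = (1643/π) × 0.360688 = 188.63 W/m².
Daily total = Q̄ × 21.90 h × 3600 s/h = 188.63 × 21.90 × 3600 / 10⁶ = 14.87 MJ/m².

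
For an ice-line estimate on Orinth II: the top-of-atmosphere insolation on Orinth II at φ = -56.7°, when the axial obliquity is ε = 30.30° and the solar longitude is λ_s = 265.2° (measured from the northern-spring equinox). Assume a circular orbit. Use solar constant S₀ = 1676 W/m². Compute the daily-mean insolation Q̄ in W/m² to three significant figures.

Q̄ ≈ 714 W/m²

Solar declination: sin δ = sin ε · sin λ_s = sin 30.30° × sin 265.2° = -0.50276, so δ = -30.183°.
cos H₀ = −tan(-56.7°) tan(-30.183°) = -0.8854, H₀ = 2.6582 rad.
Bracket: H₀ sin φ sin δ + cos φ cos δ sin H₀ = 2.6582×-0.83581×-0.50276 + 0.54902×0.86443×0.46480 = 1.117007 + 0.220589 = 1.337596.
Q̄ = (S₀/π) × [bracket] = (1676/π) × 1.337596 = 713.6 W/m².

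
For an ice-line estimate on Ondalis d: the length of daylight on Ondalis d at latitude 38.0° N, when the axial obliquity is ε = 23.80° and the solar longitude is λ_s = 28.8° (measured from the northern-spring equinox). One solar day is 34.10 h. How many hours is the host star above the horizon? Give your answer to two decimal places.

18.74 h

Solar declination: sin δ = sin ε · sin λ_s = sin 23.80° × sin 28.8° = 0.19441, so δ = +11.210°.
cos H₀ = −tan φ · tan δ = −tan(+38.0°) × tan(+11.210°) = -0.1548, so H₀ = 1.7263 rad = 98.91°.
Daylight = 2H₀/(2π) × 34.10 h = (1.7263/π) × 34.10 = 18.74 h.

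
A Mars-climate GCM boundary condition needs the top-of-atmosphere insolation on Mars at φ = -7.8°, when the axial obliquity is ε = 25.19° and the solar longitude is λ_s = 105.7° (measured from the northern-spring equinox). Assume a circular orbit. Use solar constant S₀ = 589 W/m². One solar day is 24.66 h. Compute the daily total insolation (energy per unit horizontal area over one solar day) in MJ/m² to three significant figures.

Solar declination: sin δ = sin ε · sin λ_s = sin 25.19° × sin 105.7° = 0.40974, so δ = +24.189°.
cos H₀ = −tan(-7.8°) tan(+24.189°) = 0.0615, H₀ = 1.5092 rad.
Bracket: H₀ sin φ sin δ + cos φ cos δ sin H₀ = 1.5092×-0.13572×0.40974 + 0.99075×0.91220×0.99811 = -0.083926 + 0.902054 = 0.818128.
Q̄ = (S₀/π) × [bracket] = (589/π) × 0.818128 = 153.39 W/m².
Daily total = Q̄ × 24.66 h × 3600 s/h = 153.39 × 24.66 × 3600 / 10⁶ = 13.62 MJ/m².

13.6 MJ/m²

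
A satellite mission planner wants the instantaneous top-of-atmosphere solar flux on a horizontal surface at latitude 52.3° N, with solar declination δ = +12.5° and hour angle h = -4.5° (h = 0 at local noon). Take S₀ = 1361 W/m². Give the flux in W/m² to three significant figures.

cos θ_z = sin φ sin δ + cos φ cos δ cos h = 0.171252 + 0.595191 = 0.766443.
Flux = S₀ · cos θ_z = 1361 × 0.766443 = 1043 W/m².

1.04e+03 W/m²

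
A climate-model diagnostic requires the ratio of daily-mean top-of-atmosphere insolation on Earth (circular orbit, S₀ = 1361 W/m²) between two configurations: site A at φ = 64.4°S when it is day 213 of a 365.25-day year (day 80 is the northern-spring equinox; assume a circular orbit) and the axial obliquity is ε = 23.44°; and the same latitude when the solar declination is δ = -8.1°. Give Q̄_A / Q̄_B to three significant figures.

— Configuration A (φ=-64.4°):
Solar longitude: λ_s = 360° × (213 − 80)/365.25 = 131.088°.
sin δ = sin 23.44° × sin 131.088° = 0.29981, so δ = +17.446°.
cos H₀ = −tan(-64.4°) tan(+17.446°) = 0.6559, H₀ = 0.8554 rad.
Bracket: H₀ sin φ sin δ + cos φ cos δ sin H₀ = 0.8554×-0.90183×0.29981 + 0.43209×0.95400×0.75482 = -0.231281 + 0.311147 = 0.079866.
Q̄ = (S₀/π) × [bracket] = (1361/π) × 0.079866 = 34.600 W/m².
— Configuration B (φ=-64.4°):
cos H₀ = −tan(-64.4°) tan(-8.100°) = -0.2970, H₀ = 1.8724 rad.
Bracket: H₀ sin φ sin δ + cos φ cos δ sin H₀ = 1.8724×-0.90183×-0.14090 + 0.43209×0.99002×0.95486 = 0.237922 + 0.408468 = 0.646390.
Q̄ = (S₀/π) × [bracket] = (1361/π) × 0.646390 = 280.03 W/m².
Ratio Q̄_A / Q̄_B = 34.600 / 280.03 = 0.1236.

Q̄_A / Q̄_B ≈ 0.124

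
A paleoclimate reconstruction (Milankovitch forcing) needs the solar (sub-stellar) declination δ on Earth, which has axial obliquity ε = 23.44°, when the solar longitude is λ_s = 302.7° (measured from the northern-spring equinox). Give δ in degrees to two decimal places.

δ = -19.56°

sin δ = sin ε · sin λ_s = sin 23.44° × sin 302.7° = -0.334743.
δ = arcsin(-0.334743) = -19.56°.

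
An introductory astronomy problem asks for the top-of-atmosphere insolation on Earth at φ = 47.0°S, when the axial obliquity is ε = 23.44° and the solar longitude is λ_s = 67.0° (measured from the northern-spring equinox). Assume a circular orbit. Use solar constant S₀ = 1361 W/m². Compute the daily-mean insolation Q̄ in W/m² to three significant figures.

Q̄ ≈ 118 W/m²

Solar declination: sin δ = sin ε · sin λ_s = sin 23.44° × sin 67.0° = 0.36617, so δ = +21.479°.
cos H₀ = −tan(-47.0°) tan(+21.479°) = 0.4220, H₀ = 1.1352 rad.
Bracket: H₀ sin φ sin δ + cos φ cos δ sin H₀ = 1.1352×-0.73135×0.36617 + 0.68200×0.93055×0.90661 = -0.304005 + 0.575367 = 0.271362.
Q̄ = (S₀/π) × [bracket] = (1361/π) × 0.271362 = 117.6 W/m².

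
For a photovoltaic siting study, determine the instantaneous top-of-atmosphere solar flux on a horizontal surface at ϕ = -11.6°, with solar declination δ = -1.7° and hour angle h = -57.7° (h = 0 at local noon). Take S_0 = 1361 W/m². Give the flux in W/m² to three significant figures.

cos θ_z = sin ϕ sin δ + cos ϕ cos δ cos h = 0.005965 + 0.523208 = 0.529173.
Flux = S_0 · cos θ_z = 1361 × 0.529173 = 720.2 W/m².

720 W/m²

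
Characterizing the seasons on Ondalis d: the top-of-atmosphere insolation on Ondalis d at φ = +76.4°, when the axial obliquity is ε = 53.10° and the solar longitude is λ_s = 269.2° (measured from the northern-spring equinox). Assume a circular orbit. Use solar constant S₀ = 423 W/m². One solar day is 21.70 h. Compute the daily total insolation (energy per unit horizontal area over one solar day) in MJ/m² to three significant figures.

Solar declination: sin δ = sin ε · sin λ_s = sin 53.10° × sin 269.2° = -0.79961, so δ = -53.093°.
cos H₀ = −tan(+76.4°) tan(-53.093°) = 5.5038 ≥ 1 ⇒ polar night, H₀ = 0 and Q̄ = 0.
Daily total = Q̄ × 21.70 h × 3600 s/h = 0.00 MJ/m².

0.00 MJ/m²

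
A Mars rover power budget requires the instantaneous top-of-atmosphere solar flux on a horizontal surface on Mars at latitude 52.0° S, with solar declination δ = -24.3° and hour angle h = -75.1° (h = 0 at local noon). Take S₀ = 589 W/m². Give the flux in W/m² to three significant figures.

cos θ_z = sin φ sin δ + cos φ cos δ cos h = 0.324278 + 0.144281 = 0.468559.
Flux = S₀ · cos θ_z = 589 × 0.468559 = 276.0 W/m².

276 W/m²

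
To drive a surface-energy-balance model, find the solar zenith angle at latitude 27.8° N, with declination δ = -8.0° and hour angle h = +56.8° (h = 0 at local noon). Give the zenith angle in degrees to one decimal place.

cos θ_z = sin φ sin δ + cos φ cos δ cos h = -0.064908 + 0.479650 = 0.414742.
θ_z = arccos(0.414742) = 65.5°.

θ_z = 65.5°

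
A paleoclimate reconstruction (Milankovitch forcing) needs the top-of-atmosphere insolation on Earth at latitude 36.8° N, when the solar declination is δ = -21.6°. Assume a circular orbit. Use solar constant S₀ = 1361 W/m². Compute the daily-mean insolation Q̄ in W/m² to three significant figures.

cos H₀ = −tan(+36.8°) tan(-21.600°) = 0.2962, H₀ = 1.2701 rad.
Bracket: H₀ sin φ sin δ + cos φ cos δ sin H₀ = 1.2701×0.59902×-0.36812 + 0.80073×0.92978×0.95513 = -0.280071 + 0.711097 = 0.431026.
Q̄ = (S₀/π) × [bracket] = (1361/π) × 0.431026 = 186.7 W/m².

Q̄ ≈ 187 W/m²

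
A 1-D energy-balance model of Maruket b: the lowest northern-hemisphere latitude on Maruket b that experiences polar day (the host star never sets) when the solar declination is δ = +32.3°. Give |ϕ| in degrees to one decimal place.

|ϕ| = 57.7°

Polar day requires cos h₀ = −tan ϕ tan δ ≤ −1, i.e. tan ϕ tan δ ≥ 1.
The boundary is |tan ϕ| · |tan δ| = 1, so |ϕ| = 90° − |δ| = 90° − 32.3° = 57.7° in the northern hemisphere.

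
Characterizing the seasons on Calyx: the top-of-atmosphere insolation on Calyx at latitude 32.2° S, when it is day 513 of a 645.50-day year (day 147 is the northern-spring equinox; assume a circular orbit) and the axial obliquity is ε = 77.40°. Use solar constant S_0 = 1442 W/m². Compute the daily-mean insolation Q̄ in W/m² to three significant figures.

Q̄ ≈ 523 W/m²

Solar longitude: L_s = 360° × (513 − 147)/645.50 = 204.121°.
sin δ = sin 77.40° × sin 204.121° = -0.39882, so δ = -23.504°.
cos h₀ = −tan(-32.2°) tan(-23.504°) = -0.2739, h₀ = 1.8482 rad.
Bracket: h₀ sin ϕ sin δ + cos ϕ cos δ sin h₀ = 1.8482×-0.53288×-0.39882 + 0.84619×0.91703×0.96177 = 0.392785 + 0.746316 = 1.139101.
Q̄ = (S_0/π) × [bracket] = (1442/π) × 1.139101 = 522.9 W/m².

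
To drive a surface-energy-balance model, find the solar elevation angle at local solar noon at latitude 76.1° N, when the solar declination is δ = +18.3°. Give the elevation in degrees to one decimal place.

At local noon the hour angle is zero, so the zenith angle equals |φ − δ| = |+76.1° − (+18.300°)| = 57.800°.
Elevation = 90° − 57.800° = 32.2°.

32.2°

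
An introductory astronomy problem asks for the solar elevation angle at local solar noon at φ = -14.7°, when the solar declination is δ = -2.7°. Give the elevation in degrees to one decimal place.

At local noon the hour angle is zero, so the zenith angle equals |φ − δ| = |-14.7° − (-2.700°)| = 12.000°.
Elevation = 90° − 12.000° = 78.0°.

78.0°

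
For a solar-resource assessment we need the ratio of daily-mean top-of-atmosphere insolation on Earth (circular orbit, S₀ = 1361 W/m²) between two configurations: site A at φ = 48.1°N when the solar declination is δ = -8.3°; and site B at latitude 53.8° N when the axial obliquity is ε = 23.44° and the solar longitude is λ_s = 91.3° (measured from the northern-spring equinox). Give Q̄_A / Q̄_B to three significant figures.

Q̄_A / Q̄_B ≈ 0.438

— Configuration A (φ=+48.1°):
cos H₀ = −tan(+48.1°) tan(-8.300°) = 0.1626, H₀ = 1.4075 rad.
Bracket: H₀ sin φ sin δ + cos φ cos δ sin H₀ = 1.4075×0.74431×-0.14436 + 0.66783×0.98953×0.98669 = -0.151234 + 0.652042 = 0.500808.
Q̄ = (S₀/π) × [bracket] = (1361/π) × 0.500808 = 216.96 W/m².
— Configuration B (φ=+53.8°):
Solar declination: sin δ = sin ε · sin λ_s = sin 23.44° × sin 91.3° = 0.39769, so δ = +23.434°.
cos H₀ = −tan(+53.8°) tan(+23.434°) = -0.5922, H₀ = 2.2046 rad.
Bracket: H₀ sin φ sin δ + cos φ cos δ sin H₀ = 2.2046×0.80696×0.39769 + 0.59061×0.91752×0.80578 = 0.707500 + 0.436649 = 1.144149.
Q̄ = (S₀/π) × [bracket] = (1361/π) × 1.144149 = 495.67 W/m².
Ratio Q̄_A / Q̄_B = 216.96 / 495.67 = 0.4377.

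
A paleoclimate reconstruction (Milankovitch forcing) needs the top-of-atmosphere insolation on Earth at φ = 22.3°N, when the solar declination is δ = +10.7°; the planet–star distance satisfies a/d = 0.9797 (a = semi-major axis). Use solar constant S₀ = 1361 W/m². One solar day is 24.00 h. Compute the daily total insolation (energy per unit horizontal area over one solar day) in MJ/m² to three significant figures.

36.7 MJ/m²

cos H₀ = −tan(+22.3°) tan(+10.700°) = -0.0775, H₀ = 1.6484 rad.
Bracket: H₀ sin φ sin δ + cos φ cos δ sin H₀ = 1.6484×0.37946×0.18567 + 0.92521×0.98261×0.99699 = 0.116137 + 0.906384 = 1.022521.
Inverse-square distance factor (a/d)² = 0.9797² = 0.959812.
Q̄ = (S₀/π) × 0.959812 × [bracket] = (1361/π) × 0.959812 × 1.022521 = 425.17 W/m².
Daily total = Q̄ × 24.00 h × 3600 s/h = 425.17 × 24.00 × 3600 / 10⁶ = 36.73 MJ/m².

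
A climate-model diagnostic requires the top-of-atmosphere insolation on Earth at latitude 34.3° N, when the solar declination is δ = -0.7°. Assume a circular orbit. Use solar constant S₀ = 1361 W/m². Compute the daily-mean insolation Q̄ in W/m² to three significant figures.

cos H₀ = −tan(+34.3°) tan(-0.700°) = 0.0083, H₀ = 1.5625 rad.
Bracket: H₀ sin φ sin δ + cos φ cos δ sin H₀ = 1.5625×0.56353×-0.01222 + 0.82610×0.99993×0.99997 = -0.010760 + 0.826017 = 0.815257.
Q̄ = (S₀/π) × [bracket] = (1361/π) × 0.815257 = 353.2 W/m².

Q̄ ≈ 353 W/m²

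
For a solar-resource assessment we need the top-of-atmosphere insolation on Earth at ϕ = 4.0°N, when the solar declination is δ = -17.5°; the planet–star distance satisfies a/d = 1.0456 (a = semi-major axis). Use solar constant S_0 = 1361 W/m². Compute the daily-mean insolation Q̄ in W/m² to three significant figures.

cos h₀ = −tan(+4.0°) tan(-17.500°) = 0.0220, h₀ = 1.5487 rad.
Bracket: h₀ sin ϕ sin δ + cos ϕ cos δ sin h₀ = 1.5487×0.06976×-0.30071 + 0.99756×0.95372×0.99976 = -0.032488 + 0.951165 = 0.918677.
Inverse-square distance factor (a/d)² = 1.0456² = 1.093279.
Q̄ = (S_0/π) × 1.093279 × [bracket] = (1361/π) × 1.093279 × 0.918677 = 435.1 W/m².

Q̄ ≈ 435 W/m²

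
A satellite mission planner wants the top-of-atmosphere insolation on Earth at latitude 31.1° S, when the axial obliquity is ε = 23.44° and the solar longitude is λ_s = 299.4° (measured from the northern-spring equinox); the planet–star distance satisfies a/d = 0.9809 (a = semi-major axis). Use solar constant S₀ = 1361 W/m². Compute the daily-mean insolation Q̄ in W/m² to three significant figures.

Solar declination: sin δ = sin ε · sin λ_s = sin 23.44° × sin 299.4° = -0.34656, so δ = -20.277°.
cos H₀ = −tan(-31.1°) tan(-20.277°) = -0.2229, H₀ = 1.7956 rad.
Bracket: H₀ sin φ sin δ + cos φ cos δ sin H₀ = 1.7956×-0.51653×-0.34656 + 0.85627×0.93803×0.97485 = 0.321428 + 0.783006 = 1.104434.
Inverse-square distance factor (a/d)² = 0.9809² = 0.962165.
Q̄ = (S₀/π) × 0.962165 × [bracket] = (1361/π) × 0.962165 × 1.104434 = 460.4 W/m².

Q̄ ≈ 460 W/m²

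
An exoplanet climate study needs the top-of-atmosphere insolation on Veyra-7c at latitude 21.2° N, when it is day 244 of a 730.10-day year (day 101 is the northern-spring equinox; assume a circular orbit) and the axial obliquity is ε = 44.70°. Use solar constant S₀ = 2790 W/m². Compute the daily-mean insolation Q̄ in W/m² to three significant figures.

Solar longitude: λ_s = 360° × (244 − 101)/730.10 = 70.511°.
sin δ = sin 44.70° × sin 70.511° = 0.66309, so δ = +41.536°.
cos H₀ = −tan(+21.2°) tan(+41.536°) = -0.3436, H₀ = 1.9215 rad.
Bracket: H₀ sin φ sin δ + cos φ cos δ sin H₀ = 1.9215×0.36162×0.66309 + 0.93232×0.74854×0.93912 = 0.460750 + 0.655392 = 1.116142.
Q̄ = (S₀/π) × [bracket] = (2790/π) × 1.116142 = 991.2 W/m².

Q̄ ≈ 991 W/m²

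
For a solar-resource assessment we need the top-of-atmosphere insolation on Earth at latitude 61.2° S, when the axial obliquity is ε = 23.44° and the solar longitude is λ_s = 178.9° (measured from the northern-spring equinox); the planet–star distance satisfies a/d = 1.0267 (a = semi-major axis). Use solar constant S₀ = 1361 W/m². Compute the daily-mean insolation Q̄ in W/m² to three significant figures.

Solar declination: sin δ = sin ε · sin λ_s = sin 23.44° × sin 178.9° = 0.00764, so δ = +0.438°.
cos H₀ = −tan(-61.2°) tan(+0.438°) = 0.0139, H₀ = 1.5569 rad.
Bracket: H₀ sin φ sin δ + cos φ cos δ sin H₀ = 1.5569×-0.87631×0.00764 + 0.48175×0.99997×0.99990 = -0.010423 + 0.481687 = 0.471264.
Inverse-square distance factor (a/d)² = 1.0267² = 1.054113.
Q̄ = (S₀/π) × 1.054113 × [bracket] = (1361/π) × 1.054113 × 0.471264 = 215.2 W/m².

Q̄ ≈ 215 W/m²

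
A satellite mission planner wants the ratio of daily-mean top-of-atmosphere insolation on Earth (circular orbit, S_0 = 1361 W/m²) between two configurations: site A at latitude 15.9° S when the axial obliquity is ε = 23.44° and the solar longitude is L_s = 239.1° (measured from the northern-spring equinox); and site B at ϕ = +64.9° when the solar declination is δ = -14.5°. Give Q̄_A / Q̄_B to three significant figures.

— Configuration A (ϕ=-15.9°):
Solar declination: sin δ = sin ε · sin L_s = sin 23.44° × sin 239.1° = -0.34133, so δ = -19.958°.
cos h₀ = −tan(-15.9°) tan(-19.958°) = -0.1034, h₀ = 1.6744 rad.
Bracket: h₀ sin ϕ sin δ + cos ϕ cos δ sin h₀ = 1.6744×-0.27396×-0.34133 + 0.96174×0.93994×0.99464 = 0.156574 + 0.899133 = 1.055707.
Q̄ = (S_0/π) × [bracket] = (1361/π) × 1.055707 = 457.35 W/m².
— Configuration B (ϕ=+64.9°):
cos h₀ = −tan(+64.9°) tan(-14.500°) = 0.5521, h₀ = 0.9859 rad.
Bracket: h₀ sin ϕ sin δ + cos ϕ cos δ sin h₀ = 0.9859×0.90557×-0.25038 + 0.42420×0.96815×0.83378 = -0.223540 + 0.342424 = 0.118884.
Q̄ = (S_0/π) × [bracket] = (1361/π) × 0.118884 = 51.503 W/m².
Ratio Q̄_A / Q̄_B = 457.35 / 51.503 = 8.880.

Q̄_A / Q̄_B ≈ 8.88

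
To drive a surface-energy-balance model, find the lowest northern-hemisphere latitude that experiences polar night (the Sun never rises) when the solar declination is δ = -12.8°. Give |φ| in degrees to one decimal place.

|φ| = 77.2°

Polar night requires cos H₀ = −tan φ tan δ ≥ 1, i.e. tan φ tan δ ≤ −1.
The boundary is |tan φ| · |tan δ| = 1, so |φ| = 90° − |δ| = 90° − 12.8° = 77.2° in the northern hemisphere.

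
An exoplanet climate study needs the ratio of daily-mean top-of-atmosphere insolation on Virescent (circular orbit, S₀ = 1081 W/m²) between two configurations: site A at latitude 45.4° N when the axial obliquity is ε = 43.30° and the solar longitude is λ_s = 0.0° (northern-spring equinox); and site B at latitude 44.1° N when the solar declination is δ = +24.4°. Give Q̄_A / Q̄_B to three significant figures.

— Configuration A (φ=+45.4°):
Solar declination: sin δ = sin ε · sin λ_s = sin 43.30° × sin 0.0° = 0.00000, so δ = +0.000°.
cos H₀ = −tan(+45.4°) tan(+0.000°) = -0.0000, H₀ = 1.5708 rad.
Bracket: H₀ sin φ sin δ + cos φ cos δ sin H₀ = 1.5708×0.71203×0.00000 + 0.70215×1.00000×1.00000 = 0.000000 + 0.702150 = 0.702150.
Q̄ = (S₀/π) × [bracket] = (1081/π) × 0.702150 = 241.60 W/m².
— Configuration B (φ=+44.1°):
cos H₀ = −tan(+44.1°) tan(+24.400°) = -0.4396, H₀ = 2.0259 rad.
Bracket: H₀ sin φ sin δ + cos φ cos δ sin H₀ = 2.0259×0.69591×0.41310 + 0.71813×0.91068×0.89820 = 0.582407 + 0.587411 = 1.169818.
Q̄ = (S₀/π) × [bracket] = (1081/π) × 1.169818 = 402.53 W/m².
Ratio Q̄_A / Q̄_B = 241.60 / 402.53 = 0.6002.

Q̄_A / Q̄_B ≈ 0.600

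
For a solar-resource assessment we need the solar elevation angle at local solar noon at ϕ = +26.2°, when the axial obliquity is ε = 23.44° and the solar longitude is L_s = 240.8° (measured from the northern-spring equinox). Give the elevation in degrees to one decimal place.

Solar declination: sin δ = sin ε · sin L_s = sin 23.44° × sin 240.8° = -0.34724, so δ = -20.318°.
At local noon the hour angle is zero, so the zenith angle equals |ϕ − δ| = |+26.2° − (-20.318°)| = 46.518°.
Elevation = 90° − 46.518° = 43.5°.

43.5°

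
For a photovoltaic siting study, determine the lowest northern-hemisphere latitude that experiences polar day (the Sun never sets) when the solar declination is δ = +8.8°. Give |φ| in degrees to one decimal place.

Polar day requires cos H₀ = −tan φ tan δ ≤ −1, i.e. tan φ tan δ ≥ 1.
The boundary is |tan φ| · |tan δ| = 1, so |φ| = 90° − |δ| = 90° − 8.8° = 81.2° in the northern hemisphere.

|φ| = 81.2°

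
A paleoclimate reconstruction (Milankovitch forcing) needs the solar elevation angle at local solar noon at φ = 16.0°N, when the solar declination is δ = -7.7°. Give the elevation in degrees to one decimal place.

At local noon the hour angle is zero, so the zenith angle equals |φ − δ| = |+16.0° − (-7.700°)| = 23.700°.
Elevation = 90° − 23.700° = 66.3°.

66.3°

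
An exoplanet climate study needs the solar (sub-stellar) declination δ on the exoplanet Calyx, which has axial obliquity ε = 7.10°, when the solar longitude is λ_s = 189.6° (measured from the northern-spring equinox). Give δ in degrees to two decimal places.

sin δ = sin ε · sin λ_s = sin 7.10° × sin 189.6° = -0.020613.
δ = arcsin(-0.020613) = -1.18°.

δ = -1.18°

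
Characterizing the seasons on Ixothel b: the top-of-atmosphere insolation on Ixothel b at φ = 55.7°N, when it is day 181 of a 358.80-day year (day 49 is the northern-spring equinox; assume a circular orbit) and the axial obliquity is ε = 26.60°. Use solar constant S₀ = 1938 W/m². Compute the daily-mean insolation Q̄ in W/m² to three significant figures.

Q̄ ≈ 637 W/m²

Solar longitude: λ_s = 360° × (181 − 49)/358.80 = 132.441°.
sin δ = sin 26.60° × sin 132.441° = 0.33043, so δ = +19.295°.
cos H₀ = −tan(+55.7°) tan(+19.295°) = -0.5132, H₀ = 2.1097 rad.
Bracket: H₀ sin φ sin δ + cos φ cos δ sin H₀ = 2.1097×0.82610×0.33043 + 0.56353×0.94383×0.85826 = 0.575881 + 0.456488 = 1.032369.
Q̄ = (S₀/π) × [bracket] = (1938/π) × 1.032369 = 636.9 W/m².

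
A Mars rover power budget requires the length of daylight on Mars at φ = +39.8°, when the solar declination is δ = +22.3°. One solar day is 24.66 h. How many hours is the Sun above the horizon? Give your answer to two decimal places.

cos H₀ = −tan φ · tan δ = −tan(+39.8°) × tan(+22.300°) = -0.3417, so H₀ = 1.9195 rad = 109.98°.
Daylight = 2H₀/(2π) × 24.66 h = (1.9195/π) × 24.66 = 15.07 h.

15.07 h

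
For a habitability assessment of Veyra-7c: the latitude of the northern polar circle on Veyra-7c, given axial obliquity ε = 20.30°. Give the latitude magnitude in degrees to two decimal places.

The polar circle is the lowest latitude that experiences at least one full rotation of continuous daylight at the northern-summer solstice; it lies at |φ| = 90° − ε = 90° − 20.30° = 69.70°.

69.70°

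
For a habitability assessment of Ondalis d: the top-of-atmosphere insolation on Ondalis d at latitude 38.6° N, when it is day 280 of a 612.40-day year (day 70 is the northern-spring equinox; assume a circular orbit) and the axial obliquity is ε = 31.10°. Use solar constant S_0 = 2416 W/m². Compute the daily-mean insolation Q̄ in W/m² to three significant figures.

Solar longitude: L_s = 360° × (280 − 70)/612.40 = 123.449°.
sin δ = sin 31.10° × sin 123.449° = 0.43098, so δ = +25.530°.
cos h₀ = −tan(+38.6°) tan(+25.530°) = -0.3813, h₀ = 1.9620 rad.
Bracket: h₀ sin ϕ sin δ + cos ϕ cos δ sin h₀ = 1.9620×0.62388×0.43098 + 0.78152×0.90236×0.92446 = 0.527542 + 0.651941 = 1.179483.
Q̄ = (S_0/π) × [bracket] = (2416/π) × 1.179483 = 907.1 W/m².

Q̄ ≈ 907 W/m²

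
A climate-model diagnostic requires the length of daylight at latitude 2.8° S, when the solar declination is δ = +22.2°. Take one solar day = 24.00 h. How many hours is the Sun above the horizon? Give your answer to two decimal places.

cos h₀ = −tan ϕ · tan δ = −tan(-2.8°) × tan(+22.200°) = 0.0200, so h₀ = 1.5508 rad = 88.86°.
Daylight = 2h₀/(2π) × 24.00 h = (1.5508/π) × 24.00 = 11.85 h.

11.85 h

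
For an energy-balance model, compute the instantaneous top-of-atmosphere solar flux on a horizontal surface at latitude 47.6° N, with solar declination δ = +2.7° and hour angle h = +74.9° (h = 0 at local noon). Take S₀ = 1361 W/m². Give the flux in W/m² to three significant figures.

286 W/m²

cos θ_z = sin φ sin δ + cos φ cos δ cos h = 0.034786 + 0.175464 = 0.210250.
Flux = S₀ · cos θ_z = 1361 × 0.210250 = 286.2 W/m².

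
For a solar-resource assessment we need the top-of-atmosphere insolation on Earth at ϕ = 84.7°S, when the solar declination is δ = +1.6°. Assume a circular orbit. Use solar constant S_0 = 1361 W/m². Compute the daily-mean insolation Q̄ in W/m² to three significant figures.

Q̄ ≈ 22.9 W/m²

cos h₀ = −tan(-84.7°) tan(+1.600°) = 0.3011, h₀ = 1.2649 rad.
Bracket: h₀ sin ϕ sin δ + cos ϕ cos δ sin h₀ = 1.2649×-0.99572×0.02792 + 0.09237×0.99961×0.95359 = -0.035165 + 0.088049 = 0.052884.
Q̄ = (S_0/π) × [bracket] = (1361/π) × 0.052884 = 22.91 W/m².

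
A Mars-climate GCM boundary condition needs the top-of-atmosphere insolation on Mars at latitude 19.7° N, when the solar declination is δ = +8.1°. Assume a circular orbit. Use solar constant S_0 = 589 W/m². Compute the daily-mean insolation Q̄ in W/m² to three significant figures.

Q̄ ≈ 189 W/m²

cos h₀ = −tan(+19.7°) tan(+8.100°) = -0.0510, h₀ = 1.6218 rad.
Bracket: h₀ sin ϕ sin δ + cos ϕ cos δ sin h₀ = 1.6218×0.33710×0.14090 + 0.94147×0.99002×0.99870 = 0.077031 + 0.930862 = 1.007893.
Q̄ = (S_0/π) × [bracket] = (589/π) × 1.007893 = 189.0 W/m².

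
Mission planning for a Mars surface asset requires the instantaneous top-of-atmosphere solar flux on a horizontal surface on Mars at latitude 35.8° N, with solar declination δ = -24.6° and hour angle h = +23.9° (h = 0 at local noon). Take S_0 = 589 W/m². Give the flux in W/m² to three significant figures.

254 W/m²

cos θ_z = sin ϕ sin δ + cos ϕ cos δ cos h = -0.243507 + 0.674215 = 0.430708.
Flux = S_0 · cos θ_z = 589 × 0.430708 = 253.7 W/m².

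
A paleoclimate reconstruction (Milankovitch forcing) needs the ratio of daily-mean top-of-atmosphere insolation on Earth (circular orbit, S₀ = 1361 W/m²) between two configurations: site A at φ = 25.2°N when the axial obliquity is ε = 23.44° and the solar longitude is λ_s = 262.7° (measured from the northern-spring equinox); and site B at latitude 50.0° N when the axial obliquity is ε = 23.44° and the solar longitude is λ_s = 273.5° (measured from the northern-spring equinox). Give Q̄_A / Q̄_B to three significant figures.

— Configuration A (φ=+25.2°):
Solar declination: sin δ = sin ε · sin λ_s = sin 23.44° × sin 262.7° = -0.39456, so δ = -23.239°.
cos H₀ = −tan(+25.2°) tan(-23.239°) = 0.2021, H₀ = 1.3673 rad.
Bracket: H₀ sin φ sin δ + cos φ cos δ sin H₀ = 1.3673×0.42578×-0.39456 + 0.90483×0.91887×0.97937 = -0.229701 + 0.814269 = 0.584568.
Q̄ = (S₀/π) × [bracket] = (1361/π) × 0.584568 = 253.25 W/m².
— Configuration B (φ=+50.0°):
Solar declination: sin δ = sin ε · sin λ_s = sin 23.44° × sin 273.5° = -0.39705, so δ = -23.394°.
cos H₀ = −tan(+50.0°) tan(-23.394°) = 0.5156, H₀ = 1.0291 rad.
Bracket: H₀ sin φ sin δ + cos φ cos δ sin H₀ = 1.0291×0.76604×-0.39705 + 0.64279×0.91780×0.85685 = -0.313007 + 0.505501 = 0.192494.
Q̄ = (S₀/π) × [bracket] = (1361/π) × 0.192494 = 83.392 W/m².
Ratio Q̄_A / Q̄_B = 253.25 / 83.392 = 3.037.

Q̄_A / Q̄_B ≈ 3.04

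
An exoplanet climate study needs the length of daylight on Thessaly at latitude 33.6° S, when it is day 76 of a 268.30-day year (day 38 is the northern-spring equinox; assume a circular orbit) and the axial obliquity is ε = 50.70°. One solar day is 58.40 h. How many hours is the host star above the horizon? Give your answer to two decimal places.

Solar longitude: λ_s = 360° × (76 − 38)/268.30 = 50.988°.
sin δ = sin 50.70° × sin 50.988° = 0.60128, so δ = +36.962°.
cos H₀ = −tan φ · tan δ = −tan(-33.6°) × tan(+36.962°) = 0.5000, so H₀ = 1.0472 rad = 60.00°.
Daylight = 2H₀/(2π) × 58.40 h = (1.0472/π) × 58.40 = 19.47 h.

19.47 h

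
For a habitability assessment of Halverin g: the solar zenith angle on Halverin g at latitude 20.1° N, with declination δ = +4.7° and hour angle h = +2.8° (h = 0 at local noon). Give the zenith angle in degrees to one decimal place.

θ_z = 15.6°

cos θ_z = sin ϕ sin δ + cos ϕ cos δ cos h = 0.028159 + 0.934819 = 0.962978.
θ_z = arccos(0.962978) = 15.6°.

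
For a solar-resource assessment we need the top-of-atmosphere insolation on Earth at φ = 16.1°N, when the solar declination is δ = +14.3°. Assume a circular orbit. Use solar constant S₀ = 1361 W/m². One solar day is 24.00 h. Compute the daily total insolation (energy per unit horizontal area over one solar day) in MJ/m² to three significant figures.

39.0 MJ/m²

cos H₀ = −tan(+16.1°) tan(+14.300°) = -0.0736, H₀ = 1.6444 rad.
Bracket: H₀ sin φ sin δ + cos φ cos δ sin H₀ = 1.6444×0.27731×0.24700 + 0.96078×0.96902×0.99729 = 0.112634 + 0.928492 = 1.041126.
Q̄ = (S₀/π) × [bracket] = (1361/π) × 1.041126 = 451.04 W/m².
Daily total = Q̄ × 24.00 h × 3600 s/h = 451.04 × 24.00 × 3600 / 10⁶ = 38.97 MJ/m².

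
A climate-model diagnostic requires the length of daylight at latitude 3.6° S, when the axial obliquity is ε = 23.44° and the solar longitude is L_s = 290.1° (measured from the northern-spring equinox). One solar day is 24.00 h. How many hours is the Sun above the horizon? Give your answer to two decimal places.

Solar declination: sin δ = sin ε · sin L_s = sin 23.44° × sin 290.1° = -0.37356, so δ = -21.935°.
cos h₀ = −tan ϕ · tan δ = −tan(-3.6°) × tan(-21.935°) = -0.0253, so h₀ = 1.5961 rad = 91.45°.
Daylight = 2h₀/(2π) × 24.00 h = (1.5961/π) × 24.00 = 12.19 h.

12.19 h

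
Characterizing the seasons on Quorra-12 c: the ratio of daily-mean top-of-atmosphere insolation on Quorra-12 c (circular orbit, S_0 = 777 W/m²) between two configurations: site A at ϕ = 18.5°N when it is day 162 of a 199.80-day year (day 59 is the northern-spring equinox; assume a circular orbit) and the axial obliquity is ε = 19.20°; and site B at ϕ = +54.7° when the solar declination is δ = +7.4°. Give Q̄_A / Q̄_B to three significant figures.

Q̄_A / Q̄_B ≈ 1.25

— Configuration A (ϕ=+18.5°):
Solar longitude: L_s = 360° × (162 − 59)/199.80 = 185.586°.
sin δ = sin 19.20° × sin 185.586° = -0.03201, so δ = -1.834°.
cos h₀ = −tan(+18.5°) tan(-1.834°) = 0.0107, h₀ = 1.5601 rad.
Bracket: h₀ sin ϕ sin δ + cos ϕ cos δ sin h₀ = 1.5601×0.31730×-0.03201 + 0.94832×0.99949×0.99994 = -0.015846 + 0.947779 = 0.931933.
Q̄ = (S_0/π) × [bracket] = (777/π) × 0.931933 = 230.49 W/m².
— Configuration B (ϕ=+54.7°):
cos h₀ = −tan(+54.7°) tan(+7.400°) = -0.1834, h₀ = 1.7553 rad.
Bracket: h₀ sin ϕ sin δ + cos ϕ cos δ sin h₀ = 1.7553×0.81614×0.12880 + 0.57786×0.99167×0.98303 = 0.184515 + 0.563322 = 0.747837.
Q̄ = (S_0/π) × [bracket] = (777/π) × 0.747837 = 184.96 W/m².
Ratio Q̄_A / Q̄_B = 230.49 / 184.96 = 1.246.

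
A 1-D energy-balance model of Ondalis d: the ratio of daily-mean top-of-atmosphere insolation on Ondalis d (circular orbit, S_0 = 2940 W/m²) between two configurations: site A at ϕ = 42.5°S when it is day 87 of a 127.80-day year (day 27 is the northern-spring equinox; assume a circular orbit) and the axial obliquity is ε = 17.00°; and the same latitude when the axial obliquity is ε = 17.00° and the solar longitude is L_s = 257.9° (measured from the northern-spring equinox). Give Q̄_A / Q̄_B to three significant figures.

— Configuration A (ϕ=-42.5°):
Solar longitude: L_s = 360° × (87 − 27)/127.80 = 169.014°.
sin δ = sin 17.00° × sin 169.014° = 0.05572, so δ = +3.194°.
cos h₀ = −tan(-42.5°) tan(+3.194°) = 0.0511, h₀ = 1.5196 rad.
Bracket: h₀ sin ϕ sin δ + cos ϕ cos δ sin h₀ = 1.5196×-0.67559×0.05572 + 0.73728×0.99845×0.99869 = -0.057204 + 0.735173 = 0.677969.
Q̄ = (S_0/π) × [bracket] = (2940/π) × 0.677969 = 634.46 W/m².
— Configuration B (ϕ=-42.5°):
Solar declination: sin δ = sin ε · sin L_s = sin 17.00° × sin 257.9° = -0.28588, so δ = -16.611°.
cos h₀ = −tan(-42.5°) tan(-16.611°) = -0.2734, h₀ = 1.8477 rad.
Bracket: h₀ sin ϕ sin δ + cos ϕ cos δ sin h₀ = 1.8477×-0.67559×-0.28588 + 0.73728×0.95827×0.96191 = 0.356860 + 0.679602 = 1.036462.
Q̄ = (S_0/π) × [bracket] = (2940/π) × 1.036462 = 969.95 W/m².
Ratio Q̄_A / Q̄_B = 634.46 / 969.95 = 0.6541.

Q̄_A / Q̄_B ≈ 0.654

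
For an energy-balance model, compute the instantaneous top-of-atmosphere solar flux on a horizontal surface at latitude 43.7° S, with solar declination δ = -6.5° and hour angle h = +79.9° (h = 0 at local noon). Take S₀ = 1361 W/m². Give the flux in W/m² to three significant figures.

cos θ_z = sin φ sin δ + cos φ cos δ cos h = 0.078210 + 0.125969 = 0.204179.
Flux = S₀ · cos θ_z = 1361 × 0.204179 = 277.9 W/m².

278 W/m²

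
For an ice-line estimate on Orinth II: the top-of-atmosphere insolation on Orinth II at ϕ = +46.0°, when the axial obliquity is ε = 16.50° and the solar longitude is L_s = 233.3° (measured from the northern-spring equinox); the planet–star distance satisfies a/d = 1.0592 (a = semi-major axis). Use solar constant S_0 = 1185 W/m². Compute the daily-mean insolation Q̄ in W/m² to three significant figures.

Solar declination: sin δ = sin ε · sin L_s = sin 16.50° × sin 233.3° = -0.22772, so δ = -13.163°.
cos h₀ = −tan(+46.0°) tan(-13.163°) = 0.2422, h₀ = 1.3262 rad.
Bracket: h₀ sin ϕ sin δ + cos ϕ cos δ sin h₀ = 1.3262×0.71934×-0.22772 + 0.69466×0.97373×0.97023 = -0.217242 + 0.656275 = 0.439033.
Inverse-square distance factor (a/d)² = 1.0592² = 1.121905.
Q̄ = (S_0/π) × 1.121905 × [bracket] = (1185/π) × 1.121905 × 0.439033 = 185.8 W/m².

Q̄ ≈ 186 W/m²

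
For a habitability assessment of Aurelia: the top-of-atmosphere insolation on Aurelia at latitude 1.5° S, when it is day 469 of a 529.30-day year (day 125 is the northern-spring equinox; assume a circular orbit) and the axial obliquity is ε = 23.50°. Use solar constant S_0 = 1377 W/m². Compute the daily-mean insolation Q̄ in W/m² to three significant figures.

Solar longitude: L_s = 360° × (469 − 125)/529.30 = 233.969°.
sin δ = sin 23.50° × sin 233.969° = -0.32247, so δ = -18.812°.
cos h₀ = −tan(-1.5°) tan(-18.812°) = -0.0089, h₀ = 1.5797 rad.
Bracket: h₀ sin ϕ sin δ + cos ϕ cos δ sin h₀ = 1.5797×-0.02618×-0.32247 + 0.99966×0.94658×0.99996 = 0.013336 + 0.946220 = 0.959556.
Q̄ = (S_0/π) × [bracket] = (1377/π) × 0.959556 = 420.6 W/m².

Q̄ ≈ 421 W/m²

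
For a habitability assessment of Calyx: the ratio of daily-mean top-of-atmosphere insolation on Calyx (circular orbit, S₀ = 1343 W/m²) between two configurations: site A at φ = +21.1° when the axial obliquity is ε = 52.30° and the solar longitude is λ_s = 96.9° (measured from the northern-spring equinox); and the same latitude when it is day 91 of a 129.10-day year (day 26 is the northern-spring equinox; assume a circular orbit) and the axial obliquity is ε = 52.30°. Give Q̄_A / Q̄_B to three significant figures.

Q̄_A / Q̄_B ≈ 1.18

— Configuration A (φ=+21.1°):
Solar declination: sin δ = sin ε · sin λ_s = sin 52.30° × sin 96.9° = 0.78549, so δ = +51.766°.
cos H₀ = −tan(+21.1°) tan(+51.766°) = -0.4898, H₀ = 2.0826 rad.
Bracket: H₀ sin φ sin δ + cos φ cos δ sin H₀ = 2.0826×0.36000×0.78549 + 0.93295×0.61887×0.87186 = 0.588910 + 0.503390 = 1.092300.
Q̄ = (S₀/π) × [bracket] = (1343/π) × 1.092300 = 466.95 W/m².
— Configuration B (φ=+21.1°):
Solar longitude: λ_s = 360° × (91 − 26)/129.10 = 181.255°.
sin δ = sin 52.30° × sin 181.255° = -0.01733, so δ = -0.993°.
cos H₀ = −tan(+21.1°) tan(-0.993°) = 0.0067, H₀ = 1.5641 rad.
Bracket: H₀ sin φ sin δ + cos φ cos δ sin H₀ = 1.5641×0.36000×-0.01733 + 0.93295×0.99985×0.99998 = -0.009758 + 0.932791 = 0.923033.
Q̄ = (S₀/π) × [bracket] = (1343/π) × 0.923033 = 394.59 W/m².
Ratio Q̄_A / Q̄_B = 466.95 / 394.59 = 1.183.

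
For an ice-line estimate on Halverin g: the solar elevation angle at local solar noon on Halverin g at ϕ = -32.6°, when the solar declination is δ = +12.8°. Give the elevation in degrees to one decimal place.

44.6°

At local noon the hour angle is zero, so the zenith angle equals |ϕ − δ| = |-32.6° − (+12.800°)| = 45.400°.
Elevation = 90° − 45.400° = 44.6°.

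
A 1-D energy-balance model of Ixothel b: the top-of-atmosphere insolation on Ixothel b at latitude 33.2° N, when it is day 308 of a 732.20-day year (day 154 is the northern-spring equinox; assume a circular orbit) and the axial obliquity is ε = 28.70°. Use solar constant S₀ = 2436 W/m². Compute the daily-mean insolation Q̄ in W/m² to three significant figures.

Solar longitude: λ_s = 360° × (308 − 154)/732.20 = 75.717°.
sin δ = sin 28.70° × sin 75.717° = 0.46538, so δ = +27.735°.
cos H₀ = −tan(+33.2°) tan(+27.735°) = -0.3441, H₀ = 1.9220 rad.
Bracket: H₀ sin φ sin δ + cos φ cos δ sin H₀ = 1.9220×0.54756×0.46538 + 0.83676×0.88511×0.93895 = 0.489771 + 0.695410 = 1.185181.
Q̄ = (S₀/π) × [bracket] = (2436/π) × 1.185181 = 919.0 W/m².

Q̄ ≈ 919 W/m²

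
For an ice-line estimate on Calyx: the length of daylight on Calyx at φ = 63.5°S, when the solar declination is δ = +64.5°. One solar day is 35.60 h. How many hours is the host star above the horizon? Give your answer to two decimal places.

0.00 h

cos H₀ = −tan φ · tan δ = 4.2050 ≥ 1, so the host star never rises (polar night) and H₀ = 0.
Daylight = 2H₀/(2π) × 35.60 h = (0.0000/π) × 35.60 = 0.00 h.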